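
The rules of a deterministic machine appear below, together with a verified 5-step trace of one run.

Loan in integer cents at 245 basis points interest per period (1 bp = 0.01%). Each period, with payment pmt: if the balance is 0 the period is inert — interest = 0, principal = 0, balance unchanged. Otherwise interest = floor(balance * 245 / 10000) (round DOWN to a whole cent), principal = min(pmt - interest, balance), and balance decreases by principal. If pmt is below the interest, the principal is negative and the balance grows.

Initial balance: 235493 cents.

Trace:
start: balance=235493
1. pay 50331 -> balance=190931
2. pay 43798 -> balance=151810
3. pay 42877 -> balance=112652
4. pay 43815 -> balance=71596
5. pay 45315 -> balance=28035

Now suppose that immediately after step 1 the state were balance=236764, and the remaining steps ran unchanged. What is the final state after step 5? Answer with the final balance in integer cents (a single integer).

state after step 1 := balance=236764
2. pay 43798 -> balance=198766
3. pay 42877 -> balance=160758
4. pay 43815 -> balance=120881
5. pay 45315 -> balance=78527

78527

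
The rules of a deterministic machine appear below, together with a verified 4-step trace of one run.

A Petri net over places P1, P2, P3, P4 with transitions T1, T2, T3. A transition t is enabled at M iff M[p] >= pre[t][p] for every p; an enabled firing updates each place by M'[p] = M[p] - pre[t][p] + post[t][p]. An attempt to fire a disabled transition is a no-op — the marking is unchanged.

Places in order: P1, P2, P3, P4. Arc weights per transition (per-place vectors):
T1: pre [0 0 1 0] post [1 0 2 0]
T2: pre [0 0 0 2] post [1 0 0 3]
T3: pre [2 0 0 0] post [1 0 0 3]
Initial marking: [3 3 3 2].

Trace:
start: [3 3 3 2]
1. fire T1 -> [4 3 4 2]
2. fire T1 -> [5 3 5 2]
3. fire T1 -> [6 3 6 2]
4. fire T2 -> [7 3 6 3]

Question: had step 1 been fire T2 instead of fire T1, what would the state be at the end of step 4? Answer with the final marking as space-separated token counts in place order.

(re-executing from step 1 with the substitution; state before step 1: [3 3 3 2])
1. fire T2 -> [4 3 3 3]
2. fire T1 -> [5 3 4 3]
3. fire T1 -> [6 3 5 3]
4. fire T2 -> [7 3 5 4]

7 3 5 4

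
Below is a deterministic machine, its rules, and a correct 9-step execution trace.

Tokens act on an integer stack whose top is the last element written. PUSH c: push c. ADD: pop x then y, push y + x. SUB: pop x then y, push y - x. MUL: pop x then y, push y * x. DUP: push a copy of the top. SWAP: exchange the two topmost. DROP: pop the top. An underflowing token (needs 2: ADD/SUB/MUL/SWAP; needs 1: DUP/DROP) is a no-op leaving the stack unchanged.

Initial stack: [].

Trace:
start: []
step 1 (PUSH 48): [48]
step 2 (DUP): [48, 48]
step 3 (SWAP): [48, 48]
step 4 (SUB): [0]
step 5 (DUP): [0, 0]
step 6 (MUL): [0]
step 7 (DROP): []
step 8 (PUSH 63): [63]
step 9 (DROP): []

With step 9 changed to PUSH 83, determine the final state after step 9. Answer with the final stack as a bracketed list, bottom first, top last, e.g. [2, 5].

(re-executing from step 9 with the substitution; state before step 9: [63])
step 9 (PUSH 83): [63, 83]

[63, 83]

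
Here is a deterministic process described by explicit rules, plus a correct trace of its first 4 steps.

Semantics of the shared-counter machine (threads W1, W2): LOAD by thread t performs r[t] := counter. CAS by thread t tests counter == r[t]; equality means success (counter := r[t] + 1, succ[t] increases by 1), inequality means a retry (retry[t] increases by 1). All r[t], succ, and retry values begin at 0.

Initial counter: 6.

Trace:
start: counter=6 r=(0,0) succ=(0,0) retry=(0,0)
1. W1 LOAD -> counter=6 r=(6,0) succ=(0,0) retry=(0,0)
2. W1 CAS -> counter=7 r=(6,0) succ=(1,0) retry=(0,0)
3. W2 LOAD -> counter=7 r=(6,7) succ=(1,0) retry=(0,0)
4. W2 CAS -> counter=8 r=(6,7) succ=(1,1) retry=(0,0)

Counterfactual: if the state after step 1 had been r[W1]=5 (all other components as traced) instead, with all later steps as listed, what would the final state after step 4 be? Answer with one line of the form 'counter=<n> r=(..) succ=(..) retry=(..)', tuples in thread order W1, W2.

state after step 1 := counter=6 r=(5,0) succ=(0,0) retry=(0,0)
2. W1 CAS -> counter=6 r=(5,0) succ=(0,0) retry=(1,0)
3. W2 LOAD -> counter=6 r=(5,6) succ=(0,0) retry=(1,0)
4. W2 CAS -> counter=7 r=(5,6) succ=(0,1) retry=(1,0)

counter=7 r=(5,6) succ=(0,1) retry=(1,0)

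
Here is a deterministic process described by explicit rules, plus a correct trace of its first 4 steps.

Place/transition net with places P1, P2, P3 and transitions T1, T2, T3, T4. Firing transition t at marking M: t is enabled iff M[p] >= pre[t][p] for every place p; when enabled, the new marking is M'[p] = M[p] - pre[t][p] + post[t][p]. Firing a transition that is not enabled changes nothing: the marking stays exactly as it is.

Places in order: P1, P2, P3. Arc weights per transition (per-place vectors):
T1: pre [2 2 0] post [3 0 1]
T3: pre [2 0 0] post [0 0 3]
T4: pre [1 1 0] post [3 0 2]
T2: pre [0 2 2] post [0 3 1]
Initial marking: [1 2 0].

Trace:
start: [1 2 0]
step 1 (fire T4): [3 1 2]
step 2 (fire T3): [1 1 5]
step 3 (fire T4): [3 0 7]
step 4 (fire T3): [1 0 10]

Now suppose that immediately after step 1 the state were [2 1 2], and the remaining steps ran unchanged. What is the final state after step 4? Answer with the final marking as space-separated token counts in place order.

state after step 1 := [2 1 2]
step 2 (fire T3): [0 1 5]
step 3 (fire T4): [0 1 5]
step 4 (fire T3): [0 1 5]

0 1 5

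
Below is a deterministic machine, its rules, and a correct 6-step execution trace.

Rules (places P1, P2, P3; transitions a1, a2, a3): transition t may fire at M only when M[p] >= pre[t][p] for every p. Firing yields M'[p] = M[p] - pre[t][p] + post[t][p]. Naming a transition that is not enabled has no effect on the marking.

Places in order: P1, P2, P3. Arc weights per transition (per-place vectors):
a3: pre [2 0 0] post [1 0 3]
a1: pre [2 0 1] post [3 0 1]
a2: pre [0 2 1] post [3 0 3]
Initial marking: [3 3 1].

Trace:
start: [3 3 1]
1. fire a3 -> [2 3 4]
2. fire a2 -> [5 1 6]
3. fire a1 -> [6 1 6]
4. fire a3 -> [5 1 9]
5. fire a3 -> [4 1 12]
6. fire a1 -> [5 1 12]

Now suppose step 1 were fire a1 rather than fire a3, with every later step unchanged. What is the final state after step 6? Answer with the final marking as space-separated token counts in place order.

7 1 9

(re-executing from step 1 with the substitution; state before step 1: [3 3 1])
1. fire a1 -> [4 3 1]
2. fire a2 -> [7 1 3]
3. fire a1 -> [8 1 3]
4. fire a3 -> [7 1 6]
5. fire a3 -> [6 1 9]
6. fire a1 -> [7 1 9]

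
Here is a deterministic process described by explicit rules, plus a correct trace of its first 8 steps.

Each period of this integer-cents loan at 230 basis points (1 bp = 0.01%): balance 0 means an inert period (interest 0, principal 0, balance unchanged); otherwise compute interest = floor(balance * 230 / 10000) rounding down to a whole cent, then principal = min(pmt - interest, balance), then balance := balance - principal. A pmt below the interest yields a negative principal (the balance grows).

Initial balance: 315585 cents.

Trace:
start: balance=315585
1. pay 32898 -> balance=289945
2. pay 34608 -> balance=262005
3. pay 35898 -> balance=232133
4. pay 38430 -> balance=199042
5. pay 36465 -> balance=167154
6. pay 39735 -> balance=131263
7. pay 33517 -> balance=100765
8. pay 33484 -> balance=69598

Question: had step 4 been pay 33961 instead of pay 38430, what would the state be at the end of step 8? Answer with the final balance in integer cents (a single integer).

74492

(re-executing from step 4 with the substitution; state before step 4: balance=232133)
4. pay 33961 -> balance=203511
5. pay 36465 -> balance=171726
6. pay 39735 -> balance=135940
7. pay 33517 -> balance=105549
8. pay 33484 -> balance=74492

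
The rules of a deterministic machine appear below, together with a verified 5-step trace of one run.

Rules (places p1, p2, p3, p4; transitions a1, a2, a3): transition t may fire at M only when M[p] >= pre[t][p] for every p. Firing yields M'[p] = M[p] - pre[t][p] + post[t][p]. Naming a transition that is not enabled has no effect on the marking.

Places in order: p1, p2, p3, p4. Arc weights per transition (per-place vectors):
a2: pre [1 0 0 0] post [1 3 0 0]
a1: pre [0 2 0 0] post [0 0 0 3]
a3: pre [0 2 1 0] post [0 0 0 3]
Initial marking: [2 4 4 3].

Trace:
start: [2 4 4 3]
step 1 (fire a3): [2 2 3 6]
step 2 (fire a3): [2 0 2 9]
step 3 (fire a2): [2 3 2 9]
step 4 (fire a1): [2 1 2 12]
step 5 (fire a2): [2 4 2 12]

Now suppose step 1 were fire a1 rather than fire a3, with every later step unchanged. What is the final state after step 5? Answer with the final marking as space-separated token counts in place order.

(re-executing from step 1 with the substitution; state before step 1: [2 4 4 3])
step 1 (fire a1): [2 2 4 6]
step 2 (fire a3): [2 0 3 9]
step 3 (fire a2): [2 3 3 9]
step 4 (fire a1): [2 1 3 12]
step 5 (fire a2): [2 4 3 12]

2 4 3 12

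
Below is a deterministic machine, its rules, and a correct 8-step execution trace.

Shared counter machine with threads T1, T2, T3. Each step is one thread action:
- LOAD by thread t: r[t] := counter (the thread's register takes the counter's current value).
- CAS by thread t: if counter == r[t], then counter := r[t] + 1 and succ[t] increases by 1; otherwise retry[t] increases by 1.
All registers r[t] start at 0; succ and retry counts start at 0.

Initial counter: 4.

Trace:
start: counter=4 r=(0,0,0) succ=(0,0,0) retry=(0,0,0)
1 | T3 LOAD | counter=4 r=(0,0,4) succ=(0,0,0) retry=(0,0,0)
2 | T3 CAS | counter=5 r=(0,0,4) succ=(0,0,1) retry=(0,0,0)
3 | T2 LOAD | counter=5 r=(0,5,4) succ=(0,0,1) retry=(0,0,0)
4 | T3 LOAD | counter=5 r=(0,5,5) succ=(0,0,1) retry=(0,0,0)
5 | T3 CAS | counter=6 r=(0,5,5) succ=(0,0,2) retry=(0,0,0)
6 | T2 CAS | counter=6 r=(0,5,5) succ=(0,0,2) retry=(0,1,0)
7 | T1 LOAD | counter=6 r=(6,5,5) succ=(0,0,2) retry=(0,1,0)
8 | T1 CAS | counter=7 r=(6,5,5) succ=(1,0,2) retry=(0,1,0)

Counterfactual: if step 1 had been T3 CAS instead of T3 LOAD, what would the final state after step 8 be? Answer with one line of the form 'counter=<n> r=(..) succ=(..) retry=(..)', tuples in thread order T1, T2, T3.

(re-executing from step 1 with the substitution; state before step 1: counter=4 r=(0,0,0) succ=(0,0,0) retry=(0,0,0))
1 | T3 CAS | counter=4 r=(0,0,0) succ=(0,0,0) retry=(0,0,1)
2 | T3 CAS | counter=4 r=(0,0,0) succ=(0,0,0) retry=(0,0,2)
3 | T2 LOAD | counter=4 r=(0,4,0) succ=(0,0,0) retry=(0,0,2)
4 | T3 LOAD | counter=4 r=(0,4,4) succ=(0,0,0) retry=(0,0,2)
5 | T3 CAS | counter=5 r=(0,4,4) succ=(0,0,1) retry=(0,0,2)
6 | T2 CAS | counter=5 r=(0,4,4) succ=(0,0,1) retry=(0,1,2)
7 | T1 LOAD | counter=5 r=(5,4,4) succ=(0,0,1) retry=(0,1,2)
8 | T1 CAS | counter=6 r=(5,4,4) succ=(1,0,1) retry=(0,1,2)

counter=6 r=(5,4,4) succ=(1,0,1) retry=(0,1,2)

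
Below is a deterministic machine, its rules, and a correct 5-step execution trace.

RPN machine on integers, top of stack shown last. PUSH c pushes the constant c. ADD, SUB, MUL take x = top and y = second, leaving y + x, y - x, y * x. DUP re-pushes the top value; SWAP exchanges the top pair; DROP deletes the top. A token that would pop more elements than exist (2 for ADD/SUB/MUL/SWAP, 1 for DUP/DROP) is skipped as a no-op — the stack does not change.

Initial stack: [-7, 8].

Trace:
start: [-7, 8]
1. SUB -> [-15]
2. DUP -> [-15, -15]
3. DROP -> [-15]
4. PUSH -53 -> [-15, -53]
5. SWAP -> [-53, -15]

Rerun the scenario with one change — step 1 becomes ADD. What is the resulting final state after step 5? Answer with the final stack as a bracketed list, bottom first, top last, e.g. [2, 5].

(re-executing from step 1 with the substitution; state before step 1: [-7, 8])
1. ADD -> [1]
2. DUP -> [1, 1]
3. DROP -> [1]
4. PUSH -53 -> [1, -53]
5. SWAP -> [-53, 1]

[-53, 1]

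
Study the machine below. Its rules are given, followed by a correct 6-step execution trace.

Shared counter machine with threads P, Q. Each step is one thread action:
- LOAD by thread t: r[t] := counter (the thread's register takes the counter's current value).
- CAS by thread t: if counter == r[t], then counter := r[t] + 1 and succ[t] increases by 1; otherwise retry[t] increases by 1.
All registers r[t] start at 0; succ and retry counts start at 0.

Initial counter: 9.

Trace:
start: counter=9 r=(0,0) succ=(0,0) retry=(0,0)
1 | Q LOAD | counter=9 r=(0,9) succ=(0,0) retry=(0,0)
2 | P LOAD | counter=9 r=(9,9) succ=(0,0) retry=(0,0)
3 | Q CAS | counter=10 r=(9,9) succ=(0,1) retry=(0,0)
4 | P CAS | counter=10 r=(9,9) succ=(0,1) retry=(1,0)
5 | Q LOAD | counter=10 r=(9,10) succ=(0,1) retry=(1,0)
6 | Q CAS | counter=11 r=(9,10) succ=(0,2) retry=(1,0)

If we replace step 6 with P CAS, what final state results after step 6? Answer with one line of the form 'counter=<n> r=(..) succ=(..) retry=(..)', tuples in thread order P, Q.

(re-executing from step 6 with the substitution; state before step 6: counter=10 r=(9,10) succ=(0,1) retry=(1,0))
6 | P CAS | counter=10 r=(9,10) succ=(0,1) retry=(2,0)

counter=10 r=(9,10) succ=(0,1) retry=(2,0)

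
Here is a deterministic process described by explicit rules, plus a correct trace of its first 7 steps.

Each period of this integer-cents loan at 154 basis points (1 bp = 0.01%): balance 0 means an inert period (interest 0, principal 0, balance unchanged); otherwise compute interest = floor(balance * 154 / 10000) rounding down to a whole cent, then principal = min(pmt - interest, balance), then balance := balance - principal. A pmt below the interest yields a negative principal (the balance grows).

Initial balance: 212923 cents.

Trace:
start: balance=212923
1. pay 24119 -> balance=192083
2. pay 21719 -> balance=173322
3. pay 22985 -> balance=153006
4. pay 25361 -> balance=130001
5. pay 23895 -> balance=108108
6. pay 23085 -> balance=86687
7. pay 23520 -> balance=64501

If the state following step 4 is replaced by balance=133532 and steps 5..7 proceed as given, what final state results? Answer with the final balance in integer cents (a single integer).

68199

state after step 4 := balance=133532
5. pay 23895 -> balance=111693
6. pay 23085 -> balance=90328
7. pay 23520 -> balance=68199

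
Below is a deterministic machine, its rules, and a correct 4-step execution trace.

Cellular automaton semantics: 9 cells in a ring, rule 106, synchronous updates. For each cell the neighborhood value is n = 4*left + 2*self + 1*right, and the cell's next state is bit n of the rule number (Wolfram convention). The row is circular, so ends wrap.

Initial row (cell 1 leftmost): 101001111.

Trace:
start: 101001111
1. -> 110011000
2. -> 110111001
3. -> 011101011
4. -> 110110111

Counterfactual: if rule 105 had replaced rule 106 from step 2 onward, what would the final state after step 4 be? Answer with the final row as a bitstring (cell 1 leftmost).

010010111

(re-executing steps 2..4 under rule 105; state before step 2: 110011000)
2. -> 110011010
3. -> 110011101
4. -> 010010111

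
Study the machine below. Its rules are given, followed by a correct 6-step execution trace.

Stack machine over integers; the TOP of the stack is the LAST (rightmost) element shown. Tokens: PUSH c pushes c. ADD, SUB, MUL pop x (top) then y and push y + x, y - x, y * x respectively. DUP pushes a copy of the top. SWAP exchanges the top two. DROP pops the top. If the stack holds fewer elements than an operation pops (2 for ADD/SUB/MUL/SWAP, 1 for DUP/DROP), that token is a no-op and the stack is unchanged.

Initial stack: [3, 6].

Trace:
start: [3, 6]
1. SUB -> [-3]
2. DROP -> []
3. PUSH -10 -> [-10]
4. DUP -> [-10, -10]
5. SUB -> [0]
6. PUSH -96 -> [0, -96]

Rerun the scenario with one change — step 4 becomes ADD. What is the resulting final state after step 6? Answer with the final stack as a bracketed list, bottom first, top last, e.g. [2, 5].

(re-executing from step 4 with the substitution; state before step 4: [-10])
4. ADD -> [-10]
5. SUB -> [-10]
6. PUSH -96 -> [-10, -96]

[-10, -96]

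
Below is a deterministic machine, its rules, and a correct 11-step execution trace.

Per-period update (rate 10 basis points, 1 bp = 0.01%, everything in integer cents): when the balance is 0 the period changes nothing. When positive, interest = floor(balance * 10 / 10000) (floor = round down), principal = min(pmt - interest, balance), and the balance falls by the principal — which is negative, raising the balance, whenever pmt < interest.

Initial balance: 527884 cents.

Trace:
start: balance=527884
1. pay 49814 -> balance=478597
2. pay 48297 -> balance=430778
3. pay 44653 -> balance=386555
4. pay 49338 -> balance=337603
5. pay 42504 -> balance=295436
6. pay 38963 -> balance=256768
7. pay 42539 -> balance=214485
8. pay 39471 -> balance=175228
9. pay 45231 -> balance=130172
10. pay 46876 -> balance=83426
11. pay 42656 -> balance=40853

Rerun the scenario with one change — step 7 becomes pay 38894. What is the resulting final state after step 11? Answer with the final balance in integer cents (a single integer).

44512

(re-executing from step 7 with the substitution; state before step 7: balance=256768)
7. pay 38894 -> balance=218130
8. pay 39471 -> balance=178877
9. pay 45231 -> balance=133824
10. pay 46876 -> balance=87081
11. pay 42656 -> balance=44512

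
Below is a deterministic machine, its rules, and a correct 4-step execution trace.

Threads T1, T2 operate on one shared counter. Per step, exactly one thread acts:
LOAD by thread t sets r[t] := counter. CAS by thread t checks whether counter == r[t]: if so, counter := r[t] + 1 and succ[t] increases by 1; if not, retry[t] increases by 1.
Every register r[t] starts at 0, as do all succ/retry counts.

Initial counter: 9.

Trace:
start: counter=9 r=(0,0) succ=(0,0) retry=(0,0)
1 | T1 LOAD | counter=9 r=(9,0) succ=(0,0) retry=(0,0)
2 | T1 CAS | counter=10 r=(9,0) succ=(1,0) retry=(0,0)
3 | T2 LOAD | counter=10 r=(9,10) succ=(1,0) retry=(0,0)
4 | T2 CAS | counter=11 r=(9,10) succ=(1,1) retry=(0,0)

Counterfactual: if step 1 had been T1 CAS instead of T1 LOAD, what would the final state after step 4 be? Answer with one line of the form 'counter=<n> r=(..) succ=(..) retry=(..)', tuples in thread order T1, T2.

(re-executing from step 1 with the substitution; state before step 1: counter=9 r=(0,0) succ=(0,0) retry=(0,0))
1 | T1 CAS | counter=9 r=(0,0) succ=(0,0) retry=(1,0)
2 | T1 CAS | counter=9 r=(0,0) succ=(0,0) retry=(2,0)
3 | T2 LOAD | counter=9 r=(0,9) succ=(0,0) retry=(2,0)
4 | T2 CAS | counter=10 r=(0,9) succ=(0,1) retry=(2,0)

counter=10 r=(0,9) succ=(0,1) retry=(2,0)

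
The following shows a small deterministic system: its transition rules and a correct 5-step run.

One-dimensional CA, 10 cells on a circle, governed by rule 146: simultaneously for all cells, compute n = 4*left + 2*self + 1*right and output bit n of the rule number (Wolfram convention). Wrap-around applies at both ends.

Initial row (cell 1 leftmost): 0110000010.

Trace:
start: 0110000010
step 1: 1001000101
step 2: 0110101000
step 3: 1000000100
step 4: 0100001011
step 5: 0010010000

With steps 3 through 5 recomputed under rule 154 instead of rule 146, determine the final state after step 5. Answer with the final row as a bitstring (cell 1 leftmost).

0001010011

(re-executing steps 3..5 under rule 154; state before step 3: 0110101000)
step 3: 1100000100
step 4: 1010001011
step 5: 0001010011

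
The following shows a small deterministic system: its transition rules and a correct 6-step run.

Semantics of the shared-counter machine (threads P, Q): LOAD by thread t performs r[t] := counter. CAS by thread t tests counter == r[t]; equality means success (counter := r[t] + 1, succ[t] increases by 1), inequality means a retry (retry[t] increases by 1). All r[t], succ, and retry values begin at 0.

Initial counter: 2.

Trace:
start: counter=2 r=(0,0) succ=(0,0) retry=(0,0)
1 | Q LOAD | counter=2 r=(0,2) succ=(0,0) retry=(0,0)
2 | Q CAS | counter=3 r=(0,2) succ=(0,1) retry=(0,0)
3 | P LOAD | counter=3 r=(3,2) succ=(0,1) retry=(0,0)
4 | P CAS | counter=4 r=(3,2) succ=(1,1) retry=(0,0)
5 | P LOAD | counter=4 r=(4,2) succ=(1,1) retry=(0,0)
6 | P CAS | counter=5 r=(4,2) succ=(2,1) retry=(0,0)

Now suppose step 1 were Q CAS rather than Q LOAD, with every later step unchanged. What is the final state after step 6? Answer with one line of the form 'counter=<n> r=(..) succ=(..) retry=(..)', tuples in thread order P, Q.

(re-executing from step 1 with the substitution; state before step 1: counter=2 r=(0,0) succ=(0,0) retry=(0,0))
1 | Q CAS | counter=2 r=(0,0) succ=(0,0) retry=(0,1)
2 | Q CAS | counter=2 r=(0,0) succ=(0,0) retry=(0,2)
3 | P LOAD | counter=2 r=(2,0) succ=(0,0) retry=(0,2)
4 | P CAS | counter=3 r=(2,0) succ=(1,0) retry=(0,2)
5 | P LOAD | counter=3 r=(3,0) succ=(1,0) retry=(0,2)
6 | P CAS | counter=4 r=(3,0) succ=(2,0) retry=(0,2)

counter=4 r=(3,0) succ=(2,0) retry=(0,2)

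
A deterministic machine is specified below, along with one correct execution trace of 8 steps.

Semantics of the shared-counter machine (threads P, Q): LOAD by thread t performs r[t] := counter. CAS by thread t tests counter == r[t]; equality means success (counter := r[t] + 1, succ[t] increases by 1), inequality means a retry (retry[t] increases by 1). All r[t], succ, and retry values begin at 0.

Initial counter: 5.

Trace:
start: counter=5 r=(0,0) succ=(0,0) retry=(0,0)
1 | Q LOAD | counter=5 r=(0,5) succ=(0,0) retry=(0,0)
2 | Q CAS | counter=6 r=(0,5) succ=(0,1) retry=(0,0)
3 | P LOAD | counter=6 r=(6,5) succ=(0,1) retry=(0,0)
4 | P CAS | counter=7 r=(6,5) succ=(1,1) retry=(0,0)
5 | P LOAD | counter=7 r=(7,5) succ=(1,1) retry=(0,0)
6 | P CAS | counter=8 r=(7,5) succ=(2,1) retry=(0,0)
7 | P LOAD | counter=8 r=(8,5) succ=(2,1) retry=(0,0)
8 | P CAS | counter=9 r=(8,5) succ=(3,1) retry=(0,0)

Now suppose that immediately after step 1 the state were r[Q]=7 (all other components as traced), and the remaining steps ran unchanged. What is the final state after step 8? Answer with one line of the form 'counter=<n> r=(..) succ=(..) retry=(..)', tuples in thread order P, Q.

counter=8 r=(7,7) succ=(3,0) retry=(0,1)

state after step 1 := counter=5 r=(0,7) succ=(0,0) retry=(0,0)
2 | Q CAS | counter=5 r=(0,7) succ=(0,0) retry=(0,1)
3 | P LOAD | counter=5 r=(5,7) succ=(0,0) retry=(0,1)
4 | P CAS | counter=6 r=(5,7) succ=(1,0) retry=(0,1)
5 | P LOAD | counter=6 r=(6,7) succ=(1,0) retry=(0,1)
6 | P CAS | counter=7 r=(6,7) succ=(2,0) retry=(0,1)
7 | P LOAD | counter=7 r=(7,7) succ=(2,0) retry=(0,1)
8 | P CAS | counter=8 r=(7,7) succ=(3,0) retry=(0,1)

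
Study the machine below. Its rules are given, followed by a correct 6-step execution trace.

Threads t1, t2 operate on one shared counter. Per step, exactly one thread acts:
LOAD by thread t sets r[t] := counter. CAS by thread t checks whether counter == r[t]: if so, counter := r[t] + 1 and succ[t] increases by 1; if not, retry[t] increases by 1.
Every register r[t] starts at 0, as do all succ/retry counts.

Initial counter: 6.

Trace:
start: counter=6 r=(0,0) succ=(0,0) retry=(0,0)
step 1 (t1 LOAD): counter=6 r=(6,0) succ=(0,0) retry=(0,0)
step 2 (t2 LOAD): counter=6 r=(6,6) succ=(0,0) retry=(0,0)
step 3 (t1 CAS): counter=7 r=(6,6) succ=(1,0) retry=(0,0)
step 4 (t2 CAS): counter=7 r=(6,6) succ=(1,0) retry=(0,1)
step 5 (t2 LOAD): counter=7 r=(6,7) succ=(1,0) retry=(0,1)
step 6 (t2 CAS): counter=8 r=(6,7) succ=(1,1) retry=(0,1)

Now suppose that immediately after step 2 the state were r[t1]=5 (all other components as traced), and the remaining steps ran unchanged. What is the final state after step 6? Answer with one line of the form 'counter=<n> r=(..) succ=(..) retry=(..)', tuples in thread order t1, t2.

counter=8 r=(5,7) succ=(0,2) retry=(1,0)

state after step 2 := counter=6 r=(5,6) succ=(0,0) retry=(0,0)
step 3 (t1 CAS): counter=6 r=(5,6) succ=(0,0) retry=(1,0)
step 4 (t2 CAS): counter=7 r=(5,6) succ=(0,1) retry=(1,0)
step 5 (t2 LOAD): counter=7 r=(5,7) succ=(0,1) retry=(1,0)
step 6 (t2 CAS): counter=8 r=(5,7) succ=(0,2) retry=(1,0)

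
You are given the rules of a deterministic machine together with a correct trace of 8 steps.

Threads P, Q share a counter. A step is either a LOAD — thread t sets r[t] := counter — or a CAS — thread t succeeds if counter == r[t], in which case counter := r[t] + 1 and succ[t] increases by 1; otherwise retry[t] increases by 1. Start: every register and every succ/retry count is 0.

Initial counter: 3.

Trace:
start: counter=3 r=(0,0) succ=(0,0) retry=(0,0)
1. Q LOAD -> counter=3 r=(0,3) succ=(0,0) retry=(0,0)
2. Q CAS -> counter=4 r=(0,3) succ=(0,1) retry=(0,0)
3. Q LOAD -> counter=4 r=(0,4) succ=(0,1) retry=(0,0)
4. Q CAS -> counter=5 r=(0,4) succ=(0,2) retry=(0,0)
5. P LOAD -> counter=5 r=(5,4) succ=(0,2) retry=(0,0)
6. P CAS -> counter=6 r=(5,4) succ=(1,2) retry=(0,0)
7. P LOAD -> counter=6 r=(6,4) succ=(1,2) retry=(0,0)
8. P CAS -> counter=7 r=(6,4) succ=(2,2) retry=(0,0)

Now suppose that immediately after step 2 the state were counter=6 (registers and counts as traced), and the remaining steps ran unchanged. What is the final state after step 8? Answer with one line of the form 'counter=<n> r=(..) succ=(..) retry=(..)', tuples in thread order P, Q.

counter=9 r=(8,6) succ=(2,2) retry=(0,0)

state after step 2 := counter=6 r=(0,3) succ=(0,1) retry=(0,0)
3. Q LOAD -> counter=6 r=(0,6) succ=(0,1) retry=(0,0)
4. Q CAS -> counter=7 r=(0,6) succ=(0,2) retry=(0,0)
5. P LOAD -> counter=7 r=(7,6) succ=(0,2) retry=(0,0)
6. P CAS -> counter=8 r=(7,6) succ=(1,2) retry=(0,0)
7. P LOAD -> counter=8 r=(8,6) succ=(1,2) retry=(0,0)
8. P CAS -> counter=9 r=(8,6) succ=(2,2) retry=(0,0)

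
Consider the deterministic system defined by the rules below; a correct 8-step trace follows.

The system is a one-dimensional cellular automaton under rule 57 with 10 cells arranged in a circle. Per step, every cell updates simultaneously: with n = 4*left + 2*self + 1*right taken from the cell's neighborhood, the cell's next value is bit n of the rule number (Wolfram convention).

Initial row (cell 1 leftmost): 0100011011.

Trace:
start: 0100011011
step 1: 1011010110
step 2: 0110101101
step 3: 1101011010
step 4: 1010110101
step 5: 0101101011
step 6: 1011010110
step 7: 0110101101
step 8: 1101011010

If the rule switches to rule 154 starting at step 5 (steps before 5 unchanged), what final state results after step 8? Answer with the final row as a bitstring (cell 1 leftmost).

(re-executing steps 5..8 under rule 154; state before step 5: 1010110101)
step 5: 0000100001
step 6: 1001010010
step 7: 0110001100
step 8: 1101011010

1101011010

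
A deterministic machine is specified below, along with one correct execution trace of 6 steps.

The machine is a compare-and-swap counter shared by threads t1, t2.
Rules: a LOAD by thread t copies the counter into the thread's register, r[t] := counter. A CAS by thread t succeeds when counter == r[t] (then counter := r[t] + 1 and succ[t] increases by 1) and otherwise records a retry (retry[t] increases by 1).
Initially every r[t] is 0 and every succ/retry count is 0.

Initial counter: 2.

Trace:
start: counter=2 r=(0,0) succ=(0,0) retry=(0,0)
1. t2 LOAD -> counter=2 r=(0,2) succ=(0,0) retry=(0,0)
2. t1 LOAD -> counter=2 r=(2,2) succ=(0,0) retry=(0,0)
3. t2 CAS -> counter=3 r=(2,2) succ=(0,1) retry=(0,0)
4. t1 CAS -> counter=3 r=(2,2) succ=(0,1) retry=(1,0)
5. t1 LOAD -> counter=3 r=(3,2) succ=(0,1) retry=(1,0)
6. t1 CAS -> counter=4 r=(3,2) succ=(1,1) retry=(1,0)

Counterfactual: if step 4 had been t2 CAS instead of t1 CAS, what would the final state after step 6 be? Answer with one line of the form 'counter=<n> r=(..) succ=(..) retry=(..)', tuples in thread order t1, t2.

counter=4 r=(3,2) succ=(1,1) retry=(0,1)

(re-executing from step 4 with the substitution; state before step 4: counter=3 r=(2,2) succ=(0,1) retry=(0,0))
4. t2 CAS -> counter=3 r=(2,2) succ=(0,1) retry=(0,1)
5. t1 LOAD -> counter=3 r=(3,2) succ=(0,1) retry=(0,1)
6. t1 CAS -> counter=4 r=(3,2) succ=(1,1) retry=(0,1)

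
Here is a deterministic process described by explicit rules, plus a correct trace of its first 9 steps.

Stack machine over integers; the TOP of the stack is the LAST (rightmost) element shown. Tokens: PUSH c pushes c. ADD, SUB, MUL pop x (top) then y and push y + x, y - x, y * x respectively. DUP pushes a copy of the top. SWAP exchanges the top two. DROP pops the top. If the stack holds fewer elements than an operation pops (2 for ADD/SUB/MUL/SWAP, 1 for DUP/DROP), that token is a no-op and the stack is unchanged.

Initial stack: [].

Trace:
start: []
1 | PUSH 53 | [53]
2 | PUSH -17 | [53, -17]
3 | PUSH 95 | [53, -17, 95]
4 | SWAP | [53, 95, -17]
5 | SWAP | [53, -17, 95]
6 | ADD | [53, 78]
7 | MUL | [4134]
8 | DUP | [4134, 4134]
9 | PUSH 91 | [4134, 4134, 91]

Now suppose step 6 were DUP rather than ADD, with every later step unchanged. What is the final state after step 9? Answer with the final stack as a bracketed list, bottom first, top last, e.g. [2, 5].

(re-executing from step 6 with the substitution; state before step 6: [53, -17, 95])
6 | DUP | [53, -17, 95, 95]
7 | MUL | [53, -17, 9025]
8 | DUP | [53, -17, 9025, 9025]
9 | PUSH 91 | [53, -17, 9025, 9025, 91]

[53, -17, 9025, 9025, 91]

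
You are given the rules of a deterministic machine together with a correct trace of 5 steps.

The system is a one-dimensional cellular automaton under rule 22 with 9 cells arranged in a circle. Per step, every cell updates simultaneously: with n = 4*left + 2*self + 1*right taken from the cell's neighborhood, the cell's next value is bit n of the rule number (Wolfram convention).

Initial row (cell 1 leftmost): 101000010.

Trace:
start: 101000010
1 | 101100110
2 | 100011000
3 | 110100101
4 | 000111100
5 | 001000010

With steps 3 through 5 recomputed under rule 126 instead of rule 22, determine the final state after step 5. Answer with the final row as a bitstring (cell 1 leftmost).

110111101

(re-executing steps 3..5 under rule 126; state before step 3: 100011000)
3 | 110111101
4 | 011100111
5 | 110111101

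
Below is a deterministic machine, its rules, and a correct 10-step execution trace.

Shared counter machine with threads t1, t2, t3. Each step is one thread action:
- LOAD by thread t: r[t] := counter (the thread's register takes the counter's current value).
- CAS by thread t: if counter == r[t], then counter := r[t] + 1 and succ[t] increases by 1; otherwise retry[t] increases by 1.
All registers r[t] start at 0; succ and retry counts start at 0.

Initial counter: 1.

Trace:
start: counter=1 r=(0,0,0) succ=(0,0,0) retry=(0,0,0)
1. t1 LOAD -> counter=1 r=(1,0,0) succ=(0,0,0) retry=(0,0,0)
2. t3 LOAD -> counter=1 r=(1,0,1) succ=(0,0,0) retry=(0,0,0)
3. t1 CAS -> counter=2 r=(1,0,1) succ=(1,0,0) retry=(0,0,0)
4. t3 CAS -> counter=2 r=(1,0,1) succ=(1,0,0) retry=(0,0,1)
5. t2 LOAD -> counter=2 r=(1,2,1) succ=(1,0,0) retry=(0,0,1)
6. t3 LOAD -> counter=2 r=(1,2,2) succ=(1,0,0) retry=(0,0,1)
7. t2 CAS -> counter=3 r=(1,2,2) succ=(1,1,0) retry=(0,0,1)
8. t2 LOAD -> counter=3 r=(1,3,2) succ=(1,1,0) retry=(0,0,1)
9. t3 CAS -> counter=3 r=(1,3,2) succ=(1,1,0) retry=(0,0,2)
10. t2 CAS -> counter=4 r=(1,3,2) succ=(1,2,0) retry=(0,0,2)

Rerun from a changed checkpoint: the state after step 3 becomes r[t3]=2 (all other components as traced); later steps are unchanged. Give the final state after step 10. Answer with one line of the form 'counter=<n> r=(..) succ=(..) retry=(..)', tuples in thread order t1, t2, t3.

state after step 3 := counter=2 r=(1,0,2) succ=(1,0,0) retry=(0,0,0)
4. t3 CAS -> counter=3 r=(1,0,2) succ=(1,0,1) retry=(0,0,0)
5. t2 LOAD -> counter=3 r=(1,3,2) succ=(1,0,1) retry=(0,0,0)
6. t3 LOAD -> counter=3 r=(1,3,3) succ=(1,0,1) retry=(0,0,0)
7. t2 CAS -> counter=4 r=(1,3,3) succ=(1,1,1) retry=(0,0,0)
8. t2 LOAD -> counter=4 r=(1,4,3) succ=(1,1,1) retry=(0,0,0)
9. t3 CAS -> counter=4 r=(1,4,3) succ=(1,1,1) retry=(0,0,1)
10. t2 CAS -> counter=5 r=(1,4,3) succ=(1,2,1) retry=(0,0,1)

counter=5 r=(1,4,3) succ=(1,2,1) retry=(0,0,1)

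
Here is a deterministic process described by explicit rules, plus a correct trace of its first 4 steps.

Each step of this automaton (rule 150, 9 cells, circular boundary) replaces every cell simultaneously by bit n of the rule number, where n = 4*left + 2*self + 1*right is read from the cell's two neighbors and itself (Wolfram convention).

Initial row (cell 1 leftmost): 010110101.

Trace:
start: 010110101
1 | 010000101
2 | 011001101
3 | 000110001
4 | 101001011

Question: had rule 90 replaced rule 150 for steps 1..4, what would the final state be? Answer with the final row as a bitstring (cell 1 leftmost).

(re-executing steps 1..4 under rule 90; state before step 1: 010110101)
1 | 000110000
2 | 001111000
3 | 011001100
4 | 111111110

111111110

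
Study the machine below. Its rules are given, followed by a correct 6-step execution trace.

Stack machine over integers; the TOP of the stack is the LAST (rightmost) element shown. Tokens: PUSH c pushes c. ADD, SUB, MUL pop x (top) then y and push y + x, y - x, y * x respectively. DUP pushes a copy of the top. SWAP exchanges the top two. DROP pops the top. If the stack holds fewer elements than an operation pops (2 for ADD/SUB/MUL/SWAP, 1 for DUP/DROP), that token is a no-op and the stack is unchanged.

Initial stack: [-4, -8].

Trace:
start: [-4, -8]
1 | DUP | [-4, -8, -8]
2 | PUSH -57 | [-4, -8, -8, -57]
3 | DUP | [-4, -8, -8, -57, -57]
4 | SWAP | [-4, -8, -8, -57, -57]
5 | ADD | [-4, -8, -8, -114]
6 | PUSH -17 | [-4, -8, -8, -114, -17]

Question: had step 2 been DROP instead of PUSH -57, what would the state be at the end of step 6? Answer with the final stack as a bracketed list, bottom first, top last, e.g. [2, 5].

(re-executing from step 2 with the substitution; state before step 2: [-4, -8, -8])
2 | DROP | [-4, -8]
3 | DUP | [-4, -8, -8]
4 | SWAP | [-4, -8, -8]
5 | ADD | [-4, -16]
6 | PUSH -17 | [-4, -16, -17]

[-4, -16, -17]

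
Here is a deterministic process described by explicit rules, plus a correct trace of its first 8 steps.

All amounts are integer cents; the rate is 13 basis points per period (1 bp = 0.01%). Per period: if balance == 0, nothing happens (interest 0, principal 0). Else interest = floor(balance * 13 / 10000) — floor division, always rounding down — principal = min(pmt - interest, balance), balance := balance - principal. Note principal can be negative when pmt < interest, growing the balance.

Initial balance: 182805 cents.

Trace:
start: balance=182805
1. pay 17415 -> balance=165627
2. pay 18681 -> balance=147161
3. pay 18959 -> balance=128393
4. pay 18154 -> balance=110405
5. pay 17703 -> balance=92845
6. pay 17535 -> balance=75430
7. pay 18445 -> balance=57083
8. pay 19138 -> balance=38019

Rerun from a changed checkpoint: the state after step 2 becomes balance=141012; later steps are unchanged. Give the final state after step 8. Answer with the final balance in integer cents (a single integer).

state after step 2 := balance=141012
3. pay 18959 -> balance=122236
4. pay 18154 -> balance=104240
5. pay 17703 -> balance=86672
6. pay 17535 -> balance=69249
7. pay 18445 -> balance=50894
8. pay 19138 -> balance=31822

31822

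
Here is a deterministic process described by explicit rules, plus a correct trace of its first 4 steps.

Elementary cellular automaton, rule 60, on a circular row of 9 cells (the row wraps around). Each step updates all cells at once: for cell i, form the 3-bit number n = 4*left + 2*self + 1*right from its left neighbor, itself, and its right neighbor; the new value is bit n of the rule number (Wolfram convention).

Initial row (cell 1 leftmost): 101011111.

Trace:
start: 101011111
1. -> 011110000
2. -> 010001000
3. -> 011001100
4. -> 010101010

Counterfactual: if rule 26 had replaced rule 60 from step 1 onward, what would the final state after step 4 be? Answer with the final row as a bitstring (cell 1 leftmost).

(re-executing steps 1..4 under rule 26; state before step 1: 101011111)
1. -> 000010000
2. -> 000101000
3. -> 001000100
4. -> 010101010

010101010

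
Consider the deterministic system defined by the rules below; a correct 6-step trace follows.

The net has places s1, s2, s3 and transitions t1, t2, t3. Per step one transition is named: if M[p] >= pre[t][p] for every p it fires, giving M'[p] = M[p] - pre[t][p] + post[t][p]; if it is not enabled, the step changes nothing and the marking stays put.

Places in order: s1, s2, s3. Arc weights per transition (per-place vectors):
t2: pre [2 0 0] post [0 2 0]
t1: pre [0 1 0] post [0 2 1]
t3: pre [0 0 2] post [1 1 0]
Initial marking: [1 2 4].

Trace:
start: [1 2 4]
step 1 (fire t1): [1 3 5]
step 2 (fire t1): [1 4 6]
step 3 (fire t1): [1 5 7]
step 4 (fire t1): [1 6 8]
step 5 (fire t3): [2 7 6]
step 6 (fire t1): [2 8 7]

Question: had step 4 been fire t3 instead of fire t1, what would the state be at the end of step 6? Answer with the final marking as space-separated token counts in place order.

(re-executing from step 4 with the substitution; state before step 4: [1 5 7])
step 4 (fire t3): [2 6 5]
step 5 (fire t3): [3 7 3]
step 6 (fire t1): [3 8 4]

3 8 4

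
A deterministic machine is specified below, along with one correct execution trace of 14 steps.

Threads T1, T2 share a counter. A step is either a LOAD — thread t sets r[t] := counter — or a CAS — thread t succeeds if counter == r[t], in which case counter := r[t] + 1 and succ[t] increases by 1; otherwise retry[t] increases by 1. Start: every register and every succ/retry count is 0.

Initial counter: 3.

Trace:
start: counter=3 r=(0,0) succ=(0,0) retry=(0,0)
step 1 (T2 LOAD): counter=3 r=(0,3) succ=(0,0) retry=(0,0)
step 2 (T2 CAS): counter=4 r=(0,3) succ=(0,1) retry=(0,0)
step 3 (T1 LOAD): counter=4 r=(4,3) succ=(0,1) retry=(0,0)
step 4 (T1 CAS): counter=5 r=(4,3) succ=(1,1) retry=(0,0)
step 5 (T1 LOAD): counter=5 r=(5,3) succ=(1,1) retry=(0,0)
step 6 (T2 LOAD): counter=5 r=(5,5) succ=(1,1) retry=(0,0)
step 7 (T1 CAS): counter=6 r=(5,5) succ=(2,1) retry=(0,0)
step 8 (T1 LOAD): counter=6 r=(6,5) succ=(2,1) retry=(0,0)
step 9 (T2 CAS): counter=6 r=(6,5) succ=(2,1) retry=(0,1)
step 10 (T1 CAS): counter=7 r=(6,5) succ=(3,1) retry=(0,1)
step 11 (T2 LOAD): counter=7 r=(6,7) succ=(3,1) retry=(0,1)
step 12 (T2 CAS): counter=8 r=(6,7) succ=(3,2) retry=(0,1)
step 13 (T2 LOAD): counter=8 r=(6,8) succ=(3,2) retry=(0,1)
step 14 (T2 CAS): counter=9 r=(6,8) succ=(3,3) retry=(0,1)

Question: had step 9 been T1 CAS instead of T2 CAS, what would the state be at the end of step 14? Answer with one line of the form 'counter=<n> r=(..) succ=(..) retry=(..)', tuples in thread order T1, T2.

counter=9 r=(6,8) succ=(3,3) retry=(1,0)

(re-executing from step 9 with the substitution; state before step 9: counter=6 r=(6,5) succ=(2,1) retry=(0,0))
step 9 (T1 CAS): counter=7 r=(6,5) succ=(3,1) retry=(0,0)
step 10 (T1 CAS): counter=7 r=(6,5) succ=(3,1) retry=(1,0)
step 11 (T2 LOAD): counter=7 r=(6,7) succ=(3,1) retry=(1,0)
step 12 (T2 CAS): counter=8 r=(6,7) succ=(3,2) retry=(1,0)
step 13 (T2 LOAD): counter=8 r=(6,8) succ=(3,2) retry=(1,0)
step 14 (T2 CAS): counter=9 r=(6,8) succ=(3,3) retry=(1,0)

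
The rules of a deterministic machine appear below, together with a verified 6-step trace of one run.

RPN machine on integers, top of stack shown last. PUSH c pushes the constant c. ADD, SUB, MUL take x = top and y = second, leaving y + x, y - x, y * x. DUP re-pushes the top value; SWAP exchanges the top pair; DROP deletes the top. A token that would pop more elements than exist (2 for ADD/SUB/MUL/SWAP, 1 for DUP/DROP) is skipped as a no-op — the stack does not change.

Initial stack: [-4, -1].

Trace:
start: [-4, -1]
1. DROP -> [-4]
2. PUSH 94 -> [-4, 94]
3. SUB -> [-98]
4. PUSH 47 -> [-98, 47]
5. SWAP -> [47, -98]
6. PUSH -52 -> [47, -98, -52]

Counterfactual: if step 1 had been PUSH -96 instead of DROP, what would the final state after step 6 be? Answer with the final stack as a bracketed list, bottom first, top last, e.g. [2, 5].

(re-executing from step 1 with the substitution; state before step 1: [-4, -1])
1. PUSH -96 -> [-4, -1, -96]
2. PUSH 94 -> [-4, -1, -96, 94]
3. SUB -> [-4, -1, -190]
4. PUSH 47 -> [-4, -1, -190, 47]
5. SWAP -> [-4, -1, 47, -190]
6. PUSH -52 -> [-4, -1, 47, -190, -52]

[-4, -1, 47, -190, -52]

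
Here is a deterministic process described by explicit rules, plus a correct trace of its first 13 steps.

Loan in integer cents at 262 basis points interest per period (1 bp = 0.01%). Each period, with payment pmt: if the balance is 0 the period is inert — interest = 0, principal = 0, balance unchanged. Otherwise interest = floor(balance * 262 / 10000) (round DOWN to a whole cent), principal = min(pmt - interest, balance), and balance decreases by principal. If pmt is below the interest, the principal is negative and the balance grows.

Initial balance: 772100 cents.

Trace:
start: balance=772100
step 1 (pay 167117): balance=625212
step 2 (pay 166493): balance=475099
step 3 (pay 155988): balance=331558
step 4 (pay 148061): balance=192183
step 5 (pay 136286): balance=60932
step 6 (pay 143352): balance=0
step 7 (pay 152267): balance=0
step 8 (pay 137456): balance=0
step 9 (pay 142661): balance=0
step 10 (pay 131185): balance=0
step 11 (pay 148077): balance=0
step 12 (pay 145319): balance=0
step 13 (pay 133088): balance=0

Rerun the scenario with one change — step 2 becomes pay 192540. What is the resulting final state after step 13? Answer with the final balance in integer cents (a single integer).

0

(re-executing from step 2 with the substitution; state before step 2: balance=625212)
step 2 (pay 192540): balance=449052
step 3 (pay 155988): balance=304829
step 4 (pay 148061): balance=164754
step 5 (pay 136286): balance=32784
step 6 (pay 143352): balance=0
step 7 (pay 152267): balance=0
step 8 (pay 137456): balance=0
step 9 (pay 142661): balance=0
step 10 (pay 131185): balance=0
step 11 (pay 148077): balance=0
step 12 (pay 145319): balance=0
step 13 (pay 133088): balance=0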